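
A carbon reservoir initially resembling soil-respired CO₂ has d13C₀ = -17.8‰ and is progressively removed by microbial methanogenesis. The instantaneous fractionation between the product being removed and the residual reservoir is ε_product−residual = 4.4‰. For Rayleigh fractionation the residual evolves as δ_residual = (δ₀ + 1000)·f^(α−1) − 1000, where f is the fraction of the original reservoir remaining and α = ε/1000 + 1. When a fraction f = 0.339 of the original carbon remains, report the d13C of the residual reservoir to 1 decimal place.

Rayleigh residual: δ_res = (δ₀ + 1000)·f^(α−1) − 1000
α = ε/1000 + 1 = 1.00440, so α − 1 = 0.00440
f^(α−1) = 0.339^(0.00440) = 0.995252
δ_res = (-17.8 + 1000) × 0.995252 − 1000 = 977.536 − 1000 = -22.46‰

-22.5‰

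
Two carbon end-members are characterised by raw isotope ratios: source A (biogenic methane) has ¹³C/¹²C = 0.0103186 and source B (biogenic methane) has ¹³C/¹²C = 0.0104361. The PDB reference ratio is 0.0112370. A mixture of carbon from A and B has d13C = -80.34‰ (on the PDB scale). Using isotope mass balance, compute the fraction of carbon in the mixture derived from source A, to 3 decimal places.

0.867

δ_A = (0.0103186/0.0112370 − 1)×1000 = (0.918270 − 1)×1000 = -81.730‰
δ_B = (0.0104361/0.0112370 − 1)×1000 = (0.928727 − 1)×1000 = -71.273‰
f_A = (δ_mix − δ_B)/(δ_A − δ_B) = (-80.34 − (-71.273))/(-81.730 − (-71.273))
f_A = -9.067 / -10.457 = 0.8671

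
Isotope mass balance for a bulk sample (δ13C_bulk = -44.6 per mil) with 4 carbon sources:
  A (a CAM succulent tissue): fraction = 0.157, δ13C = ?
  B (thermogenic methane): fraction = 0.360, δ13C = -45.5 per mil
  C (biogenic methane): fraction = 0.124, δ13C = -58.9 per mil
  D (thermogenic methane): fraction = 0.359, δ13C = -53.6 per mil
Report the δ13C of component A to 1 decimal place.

Isotope mass balance: δ_bulk = Σ fᵢ·δᵢ.
-44.6 = 0.157×δ_A + 0.360×(-45.5) + 0.124×(-58.9) + 0.359×(-53.6)
0.157·δ_A = -44.6 − (-42.926) = -1.674
δ_A = -1.674 / 0.157 = -10.66 per mil

-10.7 per mil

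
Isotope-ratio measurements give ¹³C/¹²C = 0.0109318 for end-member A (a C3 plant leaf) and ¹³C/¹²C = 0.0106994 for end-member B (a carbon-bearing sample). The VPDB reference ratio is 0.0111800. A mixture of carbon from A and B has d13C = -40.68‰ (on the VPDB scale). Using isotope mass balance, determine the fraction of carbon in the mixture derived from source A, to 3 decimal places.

δ_A = (0.0109318/0.0111800 − 1)×1000 = (0.977800 − 1)×1000 = -22.200‰
δ_B = (0.0106994/0.0111800 − 1)×1000 = (0.957013 − 1)×1000 = -42.987‰
f_A = (δ_mix − δ_B)/(δ_A − δ_B) = (-40.68 − (-42.987))/(-22.200 − (-42.987))
f_A = 2.307 / 20.787 = 0.1110

0.111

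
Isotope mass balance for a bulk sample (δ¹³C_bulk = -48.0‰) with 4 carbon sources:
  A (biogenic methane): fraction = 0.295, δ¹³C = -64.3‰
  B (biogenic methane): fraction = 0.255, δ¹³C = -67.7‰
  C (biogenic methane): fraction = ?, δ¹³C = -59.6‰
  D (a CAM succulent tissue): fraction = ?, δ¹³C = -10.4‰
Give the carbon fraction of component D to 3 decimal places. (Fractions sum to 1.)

0.306

Let f_D and f_C be the unknown fractions; fractions sum to 1 so f_D + f_C = 0.450.
Mass balance: Σ fᵢ·δᵢ = δ_bulk ⇒ f_D·(-10.4) + f_C·(-59.6) = -48.0 − (-36.232) = -11.768
Substitute f_C = 0.450 − f_D:
f_D·(-10.4 − -59.6) = -11.768 − 0.450×(-59.6) = 15.052
f_D = 15.052 / 49.2 = 0.3059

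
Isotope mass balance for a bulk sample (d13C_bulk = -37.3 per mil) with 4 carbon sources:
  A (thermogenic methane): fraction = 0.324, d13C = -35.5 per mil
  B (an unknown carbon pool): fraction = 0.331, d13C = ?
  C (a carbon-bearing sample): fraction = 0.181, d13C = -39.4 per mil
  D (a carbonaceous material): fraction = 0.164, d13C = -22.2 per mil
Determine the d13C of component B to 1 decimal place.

-45.4 per mil

Isotope mass balance: δ_bulk = Σ fᵢ·δᵢ.
-37.3 = 0.324×(-35.5) + 0.331×δ_B + 0.181×(-39.4) + 0.164×(-22.2)
0.331·δ_B = -37.3 − (-22.274) = -15.026
δ_B = -15.026 / 0.331 = -45.40 per mil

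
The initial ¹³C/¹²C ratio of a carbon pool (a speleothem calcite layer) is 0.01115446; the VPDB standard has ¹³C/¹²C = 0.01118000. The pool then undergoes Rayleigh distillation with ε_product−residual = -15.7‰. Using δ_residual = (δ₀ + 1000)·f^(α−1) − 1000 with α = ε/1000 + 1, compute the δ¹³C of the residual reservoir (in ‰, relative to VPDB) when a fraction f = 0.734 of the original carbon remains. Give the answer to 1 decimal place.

2.6‰

δ₀ = (0.01115446/0.01118000 − 1)×1000 = (0.997716 − 1)×1000 = -2.284‰
α − 1 = ε/1000 = -0.0157
f^(α−1) = 0.734^(-0.0157) = 1.004867
δ_res = (-2.284 + 1000) × 1.004867 − 1000 = 1002.571 − 1000 = 2.57‰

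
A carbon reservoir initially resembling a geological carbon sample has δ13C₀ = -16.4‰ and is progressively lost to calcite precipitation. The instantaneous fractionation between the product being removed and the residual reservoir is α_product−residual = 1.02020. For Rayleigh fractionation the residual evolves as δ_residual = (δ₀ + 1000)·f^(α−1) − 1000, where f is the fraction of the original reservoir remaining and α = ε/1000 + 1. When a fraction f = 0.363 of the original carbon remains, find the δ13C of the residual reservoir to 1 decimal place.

-36.3‰

Rayleigh residual: δ_res = (δ₀ + 1000)·f^(α−1) − 1000
α − 1 = 0.02020
f^(α−1) = 0.363^(0.02020) = 0.979738
δ_res = (-16.4 + 1000) × 0.979738 − 1000 = 963.671 − 1000 = -36.33‰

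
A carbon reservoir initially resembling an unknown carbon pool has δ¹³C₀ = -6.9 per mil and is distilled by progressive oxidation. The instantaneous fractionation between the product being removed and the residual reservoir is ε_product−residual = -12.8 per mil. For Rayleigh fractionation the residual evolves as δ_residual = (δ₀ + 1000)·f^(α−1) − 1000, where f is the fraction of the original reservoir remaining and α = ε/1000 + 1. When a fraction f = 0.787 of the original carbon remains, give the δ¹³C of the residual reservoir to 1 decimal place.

-3.9 per mil

Rayleigh residual: δ_res = (δ₀ + 1000)·f^(α−1) − 1000
α = ε/1000 + 1 = 0.98720, so α − 1 = -0.01280
f^(α−1) = 0.787^(-0.01280) = 1.003071
δ_res = (-6.9 + 1000) × 1.003071 − 1000 = 996.149 − 1000 = -3.85 per mil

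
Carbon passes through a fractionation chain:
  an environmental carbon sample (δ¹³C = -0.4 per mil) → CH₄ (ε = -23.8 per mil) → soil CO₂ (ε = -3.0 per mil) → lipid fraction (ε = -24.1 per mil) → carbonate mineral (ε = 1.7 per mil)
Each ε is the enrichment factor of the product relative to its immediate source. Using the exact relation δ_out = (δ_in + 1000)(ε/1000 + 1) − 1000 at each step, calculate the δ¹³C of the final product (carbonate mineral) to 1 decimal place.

step 1: δ = (-0.40 + 1000)·(-23.8/1000 + 1) − 1000 = -24.19 per mil
step 2: δ = (-24.19 + 1000)·(-3.0/1000 + 1) − 1000 = -27.12 per mil
step 3: δ = (-27.12 + 1000)·(-24.1/1000 + 1) − 1000 = -50.56 per mil
step 4: δ = (-50.56 + 1000)·(1.7/1000 + 1) − 1000 = -48.95 per mil

-49.0 per mil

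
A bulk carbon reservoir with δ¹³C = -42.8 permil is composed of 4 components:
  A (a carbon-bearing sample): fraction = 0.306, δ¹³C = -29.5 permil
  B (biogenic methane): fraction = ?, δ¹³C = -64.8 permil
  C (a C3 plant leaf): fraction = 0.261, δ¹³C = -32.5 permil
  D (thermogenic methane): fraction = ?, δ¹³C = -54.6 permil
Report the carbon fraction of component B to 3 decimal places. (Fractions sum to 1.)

0.162

Let f_B and f_D be the unknown fractions; fractions sum to 1 so f_B + f_D = 0.433.
Mass balance: Σ fᵢ·δᵢ = δ_bulk ⇒ f_B·(-64.8) + f_D·(-54.6) = -42.8 − (-17.509) = -25.290
Substitute f_D = 0.433 − f_B:
f_B·(-64.8 − -54.6) = -25.290 − 0.433×(-54.6) = -1.649
f_B = -1.649 / -10.2 = 0.1616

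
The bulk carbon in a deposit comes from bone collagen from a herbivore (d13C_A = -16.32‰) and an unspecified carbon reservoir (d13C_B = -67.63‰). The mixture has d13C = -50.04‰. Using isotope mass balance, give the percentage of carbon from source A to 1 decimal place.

34.3%

δ_mix = f_A·δ_A + (1 − f_A)·δ_B  ⇒  f_A = (δ_mix − δ_B)/(δ_A − δ_B)
f_A = (-50.04 − (-67.63)) / (-16.32 − (-67.63))
f_A = 17.59 / 51.31 = 0.3428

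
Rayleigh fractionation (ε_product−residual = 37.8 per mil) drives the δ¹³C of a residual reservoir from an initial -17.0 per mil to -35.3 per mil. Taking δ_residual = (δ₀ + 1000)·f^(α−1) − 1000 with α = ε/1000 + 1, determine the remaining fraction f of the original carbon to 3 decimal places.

α − 1 = ε/1000 = 0.0378
(δ_res + 1000)/(δ₀ + 1000) = (-35.3 + 1000)/(-17.0 + 1000) = 964.7/983.0 = 0.981384
f = 0.981384^(1/0.0378) = exp(ln(0.981384)/0.0378) = exp(-0.01879/0.0378)
f = exp(-0.4971) = 0.6083

0.608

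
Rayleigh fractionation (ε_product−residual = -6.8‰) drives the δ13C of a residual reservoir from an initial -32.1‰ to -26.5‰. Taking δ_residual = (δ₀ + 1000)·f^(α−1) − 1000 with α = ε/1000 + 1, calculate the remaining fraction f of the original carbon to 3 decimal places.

0.428

α − 1 = ε/1000 = -0.0068
(δ_res + 1000)/(δ₀ + 1000) = (-26.5 + 1000)/(-32.1 + 1000) = 973.5/967.9 = 1.005786
f = 1.005786^(1/-0.0068) = exp(ln(1.005786)/-0.0068) = exp(0.00577/-0.0068)
f = exp(-0.8484) = 0.4281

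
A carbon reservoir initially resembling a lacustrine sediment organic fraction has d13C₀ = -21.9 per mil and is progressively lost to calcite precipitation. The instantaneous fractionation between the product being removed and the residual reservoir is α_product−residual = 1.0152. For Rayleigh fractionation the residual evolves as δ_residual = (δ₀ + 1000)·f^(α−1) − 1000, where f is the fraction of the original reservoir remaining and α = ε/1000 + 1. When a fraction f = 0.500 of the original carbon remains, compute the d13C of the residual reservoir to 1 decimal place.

-32.2 per mil

Rayleigh residual: δ_res = (δ₀ + 1000)·f^(α−1) − 1000
α − 1 = 0.01520
f^(α−1) = 0.500^(0.01520) = 0.989519
δ_res = (-21.9 + 1000) × 0.989519 − 1000 = 967.849 − 1000 = -32.15 per mil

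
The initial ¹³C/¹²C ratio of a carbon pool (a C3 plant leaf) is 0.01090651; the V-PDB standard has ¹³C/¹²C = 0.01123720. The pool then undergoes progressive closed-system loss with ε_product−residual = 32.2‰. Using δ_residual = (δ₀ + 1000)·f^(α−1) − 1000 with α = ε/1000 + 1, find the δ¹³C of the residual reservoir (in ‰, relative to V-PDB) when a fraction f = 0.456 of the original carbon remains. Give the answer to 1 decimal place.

δ₀ = (0.01090651/0.01123720 − 1)×1000 = (0.970572 − 1)×1000 = -29.428‰
α − 1 = ε/1000 = 0.0322
f^(α−1) = 0.456^(0.0322) = 0.975032
δ_res = (-29.428 + 1000) × 0.975032 − 1000 = 946.338 − 1000 = -53.66‰

-53.7‰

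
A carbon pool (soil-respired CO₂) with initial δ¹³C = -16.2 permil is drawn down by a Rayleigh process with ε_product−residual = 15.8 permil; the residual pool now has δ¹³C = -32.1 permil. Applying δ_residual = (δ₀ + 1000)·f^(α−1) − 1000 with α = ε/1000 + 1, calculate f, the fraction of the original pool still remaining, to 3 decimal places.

0.357

α − 1 = ε/1000 = 0.0158
(δ_res + 1000)/(δ₀ + 1000) = (-32.1 + 1000)/(-16.2 + 1000) = 967.9/983.8 = 0.983838
f = 0.983838^(1/0.0158) = exp(ln(0.983838)/0.0158) = exp(-0.01629/0.0158)
f = exp(-1.0313) = 0.3566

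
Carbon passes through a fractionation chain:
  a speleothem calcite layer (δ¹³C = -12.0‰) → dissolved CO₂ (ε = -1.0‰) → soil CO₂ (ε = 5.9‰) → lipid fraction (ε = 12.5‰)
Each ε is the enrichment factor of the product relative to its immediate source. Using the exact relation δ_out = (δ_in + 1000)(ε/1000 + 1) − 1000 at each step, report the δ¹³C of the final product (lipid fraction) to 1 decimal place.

5.2‰

step 1: δ = (-12.00 + 1000)·(-1.0/1000 + 1) − 1000 = -12.99‰
step 2: δ = (-12.99 + 1000)·(5.9/1000 + 1) − 1000 = -7.16‰
step 3: δ = (-7.16 + 1000)·(12.5/1000 + 1) − 1000 = 5.25‰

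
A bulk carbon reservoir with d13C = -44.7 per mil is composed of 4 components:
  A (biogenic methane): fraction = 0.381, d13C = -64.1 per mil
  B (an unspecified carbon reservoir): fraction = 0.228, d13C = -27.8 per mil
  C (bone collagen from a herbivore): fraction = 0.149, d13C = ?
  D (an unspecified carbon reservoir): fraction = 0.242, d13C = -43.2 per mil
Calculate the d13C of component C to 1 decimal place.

-23.4 per mil

Isotope mass balance: δ_bulk = Σ fᵢ·δᵢ.
-44.7 = 0.381×(-64.1) + 0.228×(-27.8) + 0.149×δ_C + 0.242×(-43.2)
0.149·δ_C = -44.7 − (-41.215) = -3.485
δ_C = -3.485 / 0.149 = -23.39 per mil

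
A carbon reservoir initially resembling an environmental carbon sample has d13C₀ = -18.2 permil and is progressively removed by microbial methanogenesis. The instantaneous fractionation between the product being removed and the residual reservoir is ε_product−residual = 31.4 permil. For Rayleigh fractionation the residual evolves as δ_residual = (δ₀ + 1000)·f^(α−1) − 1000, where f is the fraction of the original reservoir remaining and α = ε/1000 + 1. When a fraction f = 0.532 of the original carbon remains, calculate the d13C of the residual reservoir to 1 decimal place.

-37.5 permil

Rayleigh residual: δ_res = (δ₀ + 1000)·f^(α−1) − 1000
α = ε/1000 + 1 = 1.03140, so α − 1 = 0.03140
f^(α−1) = 0.532^(0.03140) = 0.980378
δ_res = (-18.2 + 1000) × 0.980378 − 1000 = 962.535 − 1000 = -37.46 permil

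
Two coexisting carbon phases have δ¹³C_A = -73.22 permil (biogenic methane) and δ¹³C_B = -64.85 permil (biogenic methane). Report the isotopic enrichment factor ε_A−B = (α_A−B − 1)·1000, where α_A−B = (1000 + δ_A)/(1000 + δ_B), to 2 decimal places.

-8.95 permil

α_A−B = (1000 + -73.22) / (1000 + -64.85) = 926.78 / 935.15 = 0.991050
ε_A−B = (0.991050 − 1) × 1000 = -8.950 permil
(The approximation ε ≈ δ_A − δ_B would give -8.37 permil.)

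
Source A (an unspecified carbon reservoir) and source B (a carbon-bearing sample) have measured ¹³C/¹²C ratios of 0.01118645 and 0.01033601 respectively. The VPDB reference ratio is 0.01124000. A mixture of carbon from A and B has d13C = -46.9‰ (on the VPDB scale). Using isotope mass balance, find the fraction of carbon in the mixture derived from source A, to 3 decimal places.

δ_A = (0.01118645/0.01124000 − 1)×1000 = (0.995236 − 1)×1000 = -4.764‰
δ_B = (0.01033601/0.01124000 − 1)×1000 = (0.919574 − 1)×1000 = -80.426‰
f_A = (δ_mix − δ_B)/(δ_A − δ_B) = (-46.9 − (-80.426))/(-4.764 − (-80.426))
f_A = 33.526 / 75.662 = 0.4431

0.443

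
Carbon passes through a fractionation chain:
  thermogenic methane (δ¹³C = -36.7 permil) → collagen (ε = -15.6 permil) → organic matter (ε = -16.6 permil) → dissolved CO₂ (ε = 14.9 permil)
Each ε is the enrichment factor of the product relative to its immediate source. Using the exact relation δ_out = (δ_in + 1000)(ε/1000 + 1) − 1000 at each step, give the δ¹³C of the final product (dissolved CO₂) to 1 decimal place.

-53.6 permil

step 1: δ = (-36.70 + 1000)·(-15.6/1000 + 1) − 1000 = -51.73 permil
step 2: δ = (-51.73 + 1000)·(-16.6/1000 + 1) − 1000 = -67.47 permil
step 3: δ = (-67.47 + 1000)·(14.9/1000 + 1) − 1000 = -53.57 permil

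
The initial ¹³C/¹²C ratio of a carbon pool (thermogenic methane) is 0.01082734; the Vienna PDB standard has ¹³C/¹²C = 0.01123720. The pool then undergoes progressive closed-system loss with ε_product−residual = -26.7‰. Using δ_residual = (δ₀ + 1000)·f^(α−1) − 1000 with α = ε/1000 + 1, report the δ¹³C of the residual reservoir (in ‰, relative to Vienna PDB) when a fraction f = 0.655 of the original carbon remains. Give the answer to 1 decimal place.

-25.5‰

δ₀ = (0.01082734/0.01123720 − 1)×1000 = (0.963527 − 1)×1000 = -36.473‰
α − 1 = ε/1000 = -0.0267
f^(α−1) = 0.655^(-0.0267) = 1.011361
δ_res = (-36.473 + 1000) × 1.011361 − 1000 = 974.473 − 1000 = -25.53‰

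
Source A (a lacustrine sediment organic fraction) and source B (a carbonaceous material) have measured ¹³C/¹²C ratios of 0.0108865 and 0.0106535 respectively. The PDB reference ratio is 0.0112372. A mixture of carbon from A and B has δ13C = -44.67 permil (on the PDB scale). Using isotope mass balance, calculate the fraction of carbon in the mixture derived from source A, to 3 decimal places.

δ_A = (0.0108865/0.0112372 − 1)×1000 = (0.968791 − 1)×1000 = -31.209 permil
δ_B = (0.0106535/0.0112372 − 1)×1000 = (0.948056 − 1)×1000 = -51.944 permil
f_A = (δ_mix − δ_B)/(δ_A − δ_B) = (-44.67 − (-51.944))/(-31.209 − (-51.944))
f_A = 7.274 / 20.735 = 0.3508

0.351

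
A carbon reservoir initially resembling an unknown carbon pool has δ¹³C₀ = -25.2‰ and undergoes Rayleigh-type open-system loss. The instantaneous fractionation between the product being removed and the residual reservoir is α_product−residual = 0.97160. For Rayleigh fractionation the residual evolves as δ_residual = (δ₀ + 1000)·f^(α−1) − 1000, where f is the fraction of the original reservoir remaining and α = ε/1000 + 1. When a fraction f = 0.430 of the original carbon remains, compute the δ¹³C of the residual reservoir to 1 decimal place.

Rayleigh residual: δ_res = (δ₀ + 1000)·f^(α−1) − 1000
α − 1 = -0.02840
f^(α−1) = 0.430^(-0.02840) = 1.024258
δ_res = (-25.2 + 1000) × 1.024258 − 1000 = 998.447 − 1000 = -1.55‰

-1.6‰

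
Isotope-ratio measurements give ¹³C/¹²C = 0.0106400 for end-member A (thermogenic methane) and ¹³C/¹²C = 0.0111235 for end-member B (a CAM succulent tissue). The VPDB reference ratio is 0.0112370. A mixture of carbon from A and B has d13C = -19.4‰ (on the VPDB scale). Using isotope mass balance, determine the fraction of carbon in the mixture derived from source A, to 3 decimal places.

0.216

δ_A = (0.0106400/0.0112370 − 1)×1000 = (0.946872 − 1)×1000 = -53.128‰
δ_B = (0.0111235/0.0112370 − 1)×1000 = (0.989899 − 1)×1000 = -10.101‰
f_A = (δ_mix − δ_B)/(δ_A − δ_B) = (-19.4 − (-10.101))/(-53.128 − (-10.101))
f_A = -9.299 / -43.027 = 0.2161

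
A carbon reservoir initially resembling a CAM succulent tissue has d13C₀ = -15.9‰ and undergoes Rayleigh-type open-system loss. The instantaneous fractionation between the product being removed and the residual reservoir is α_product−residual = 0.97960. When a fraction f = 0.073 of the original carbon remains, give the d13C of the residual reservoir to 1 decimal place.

Rayleigh residual: δ_res = (δ₀ + 1000)·f^(α−1) − 1000
α − 1 = -0.02040
f^(α−1) = 0.073^(-0.02040) = 1.054844
δ_res = (-15.9 + 1000) × 1.054844 − 1000 = 1038.072 − 1000 = 38.07‰

38.1‰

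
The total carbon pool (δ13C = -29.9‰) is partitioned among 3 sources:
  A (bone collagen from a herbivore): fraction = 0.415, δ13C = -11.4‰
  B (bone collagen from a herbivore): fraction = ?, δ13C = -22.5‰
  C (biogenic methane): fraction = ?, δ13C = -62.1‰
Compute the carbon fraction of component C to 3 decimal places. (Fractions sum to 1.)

0.303

Let f_C and f_B be the unknown fractions; fractions sum to 1 so f_C + f_B = 0.585.
Mass balance: Σ fᵢ·δᵢ = δ_bulk ⇒ f_C·(-62.1) + f_B·(-22.5) = -29.9 − (-4.731) = -25.169
Substitute f_B = 0.585 − f_C:
f_C·(-62.1 − -22.5) = -25.169 − 0.585×(-22.5) = -12.006
f_C = -12.006 / -39.6 = 0.3032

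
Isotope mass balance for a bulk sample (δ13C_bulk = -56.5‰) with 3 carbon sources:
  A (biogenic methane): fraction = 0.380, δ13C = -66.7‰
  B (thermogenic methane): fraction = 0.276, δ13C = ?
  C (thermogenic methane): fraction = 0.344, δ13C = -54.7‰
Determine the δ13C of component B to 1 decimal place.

Isotope mass balance: δ_bulk = Σ fᵢ·δᵢ.
-56.5 = 0.380×(-66.7) + 0.276×δ_B + 0.344×(-54.7)
0.276·δ_B = -56.5 − (-44.163) = -12.337
δ_B = -12.337 / 0.276 = -44.70‰

-44.7‰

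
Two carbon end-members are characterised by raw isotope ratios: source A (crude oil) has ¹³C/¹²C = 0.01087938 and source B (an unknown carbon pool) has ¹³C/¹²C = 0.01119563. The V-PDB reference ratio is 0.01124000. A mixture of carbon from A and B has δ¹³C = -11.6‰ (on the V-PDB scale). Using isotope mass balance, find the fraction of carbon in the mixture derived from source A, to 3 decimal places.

δ_A = (0.01087938/0.01124000 − 1)×1000 = (0.967916 − 1)×1000 = -32.084‰
δ_B = (0.01119563/0.01124000 − 1)×1000 = (0.996052 − 1)×1000 = -3.948‰
f_A = (δ_mix − δ_B)/(δ_A − δ_B) = (-11.6 − (-3.948))/(-32.084 − (-3.948))
f_A = -7.652 / -28.136 = 0.2720

0.272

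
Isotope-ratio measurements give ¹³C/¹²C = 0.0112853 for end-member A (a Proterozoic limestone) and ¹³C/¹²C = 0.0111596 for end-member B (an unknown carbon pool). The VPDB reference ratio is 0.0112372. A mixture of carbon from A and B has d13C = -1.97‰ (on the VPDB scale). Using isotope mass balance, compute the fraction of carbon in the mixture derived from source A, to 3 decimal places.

0.441

δ_A = (0.0112853/0.0112372 − 1)×1000 = (1.004280 − 1)×1000 = 4.280‰
δ_B = (0.0111596/0.0112372 − 1)×1000 = (0.993094 − 1)×1000 = -6.906‰
f_A = (δ_mix − δ_B)/(δ_A − δ_B) = (-1.97 − (-6.906))/(4.280 − (-6.906))
f_A = 4.936 / 11.186 = 0.4412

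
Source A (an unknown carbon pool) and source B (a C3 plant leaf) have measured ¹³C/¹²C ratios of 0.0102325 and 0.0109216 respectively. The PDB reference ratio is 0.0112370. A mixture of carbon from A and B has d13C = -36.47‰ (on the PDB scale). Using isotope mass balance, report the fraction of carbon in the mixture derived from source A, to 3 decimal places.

0.137

δ_A = (0.0102325/0.0112370 − 1)×1000 = (0.910608 − 1)×1000 = -89.392‰
δ_B = (0.0109216/0.0112370 − 1)×1000 = (0.971932 − 1)×1000 = -28.068‰
f_A = (δ_mix − δ_B)/(δ_A − δ_B) = (-36.47 − (-28.068))/(-89.392 − (-28.068))
f_A = -8.402 / -61.324 = 0.1370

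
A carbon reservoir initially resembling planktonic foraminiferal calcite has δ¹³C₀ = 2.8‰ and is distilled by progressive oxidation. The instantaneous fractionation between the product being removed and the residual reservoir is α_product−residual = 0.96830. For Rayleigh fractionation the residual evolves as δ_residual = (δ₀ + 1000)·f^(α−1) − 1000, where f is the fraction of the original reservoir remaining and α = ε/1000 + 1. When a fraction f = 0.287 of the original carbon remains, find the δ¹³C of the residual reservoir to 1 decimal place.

Rayleigh residual: δ_res = (δ₀ + 1000)·f^(α−1) − 1000
α − 1 = -0.03170
f^(α−1) = 0.287^(-0.03170) = 1.040364
δ_res = (2.8 + 1000) × 1.040364 − 1000 = 1043.277 − 1000 = 43.28‰

43.3‰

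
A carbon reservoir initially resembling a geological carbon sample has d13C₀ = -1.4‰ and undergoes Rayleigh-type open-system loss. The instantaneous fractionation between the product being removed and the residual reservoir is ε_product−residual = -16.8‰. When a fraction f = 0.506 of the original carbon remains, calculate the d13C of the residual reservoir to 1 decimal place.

Rayleigh residual: δ_res = (δ₀ + 1000)·f^(α−1) − 1000
α = ε/1000 + 1 = 0.98320, so α − 1 = -0.01680
f^(α−1) = 0.506^(-0.01680) = 1.011510
δ_res = (-1.4 + 1000) × 1.011510 − 1000 = 1010.094 − 1000 = 10.09‰

10.1‰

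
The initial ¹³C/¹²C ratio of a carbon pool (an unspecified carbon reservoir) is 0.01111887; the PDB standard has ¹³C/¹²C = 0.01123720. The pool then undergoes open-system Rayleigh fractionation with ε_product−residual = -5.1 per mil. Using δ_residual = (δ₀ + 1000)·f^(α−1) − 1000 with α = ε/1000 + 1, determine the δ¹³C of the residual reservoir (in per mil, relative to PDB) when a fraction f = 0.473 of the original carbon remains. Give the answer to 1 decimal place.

δ₀ = (0.01111887/0.01123720 − 1)×1000 = (0.989470 − 1)×1000 = -10.530 per mil
α − 1 = ε/1000 = -0.0051
f^(α−1) = 0.473^(-0.0051) = 1.003825
δ_res = (-10.530 + 1000) × 1.003825 − 1000 = 993.255 − 1000 = -6.75 per mil

-6.7 per mil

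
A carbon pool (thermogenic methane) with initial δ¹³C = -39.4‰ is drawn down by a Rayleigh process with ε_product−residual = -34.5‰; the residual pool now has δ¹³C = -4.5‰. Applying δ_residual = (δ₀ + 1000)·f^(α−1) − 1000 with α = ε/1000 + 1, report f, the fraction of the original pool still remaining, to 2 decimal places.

α − 1 = ε/1000 = -0.0345
(δ_res + 1000)/(δ₀ + 1000) = (-4.5 + 1000)/(-39.4 + 1000) = 995.5/960.6 = 1.036331
f = 1.036331^(1/-0.0345) = exp(ln(1.036331)/-0.0345) = exp(0.03569/-0.0345)
f = exp(-1.0344) = 0.3554

0.36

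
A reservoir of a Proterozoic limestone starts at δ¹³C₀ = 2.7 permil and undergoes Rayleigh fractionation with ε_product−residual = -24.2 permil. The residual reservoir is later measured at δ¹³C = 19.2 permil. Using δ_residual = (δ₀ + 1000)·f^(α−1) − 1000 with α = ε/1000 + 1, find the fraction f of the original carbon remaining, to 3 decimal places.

0.509

α − 1 = ε/1000 = -0.0242
(δ_res + 1000)/(δ₀ + 1000) = (19.2 + 1000)/(2.7 + 1000) = 1019.2/1002.7 = 1.016456
f = 1.016456^(1/-0.0242) = exp(ln(1.016456)/-0.0242) = exp(0.01632/-0.0242)
f = exp(-0.6744) = 0.5094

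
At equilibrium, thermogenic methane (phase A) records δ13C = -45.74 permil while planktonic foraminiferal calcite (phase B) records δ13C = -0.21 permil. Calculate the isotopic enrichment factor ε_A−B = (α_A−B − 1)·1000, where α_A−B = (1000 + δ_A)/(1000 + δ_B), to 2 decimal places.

-45.54 permil

α_A−B = (1000 + -45.74) / (1000 + -0.21) = 954.26 / 999.79 = 0.954460
ε_A−B = (0.954460 − 1) × 1000 = -45.540 permil
(The approximation ε ≈ δ_A − δ_B would give -45.53 permil.)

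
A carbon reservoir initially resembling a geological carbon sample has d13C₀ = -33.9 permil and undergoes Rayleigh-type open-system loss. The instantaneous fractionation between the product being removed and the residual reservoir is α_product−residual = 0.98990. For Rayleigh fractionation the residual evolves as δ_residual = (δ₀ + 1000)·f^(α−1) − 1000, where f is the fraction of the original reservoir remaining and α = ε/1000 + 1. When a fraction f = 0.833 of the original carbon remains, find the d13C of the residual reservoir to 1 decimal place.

Rayleigh residual: δ_res = (δ₀ + 1000)·f^(α−1) − 1000
α − 1 = -0.01010
f^(α−1) = 0.833^(-0.01010) = 1.001847
δ_res = (-33.9 + 1000) × 1.001847 − 1000 = 967.885 − 1000 = -32.12 permil

-32.1 permil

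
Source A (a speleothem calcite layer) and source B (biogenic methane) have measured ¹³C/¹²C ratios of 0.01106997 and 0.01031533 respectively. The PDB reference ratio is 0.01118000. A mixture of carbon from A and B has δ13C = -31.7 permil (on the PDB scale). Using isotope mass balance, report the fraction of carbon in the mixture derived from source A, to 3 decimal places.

δ_A = (0.01106997/0.01118000 − 1)×1000 = (0.990158 − 1)×1000 = -9.842 permil
δ_B = (0.01031533/0.01118000 − 1)×1000 = (0.922659 − 1)×1000 = -77.341 permil
f_A = (δ_mix − δ_B)/(δ_A − δ_B) = (-31.7 − (-77.341))/(-9.842 − (-77.341))
f_A = 45.641 / 67.499 = 0.6762

0.676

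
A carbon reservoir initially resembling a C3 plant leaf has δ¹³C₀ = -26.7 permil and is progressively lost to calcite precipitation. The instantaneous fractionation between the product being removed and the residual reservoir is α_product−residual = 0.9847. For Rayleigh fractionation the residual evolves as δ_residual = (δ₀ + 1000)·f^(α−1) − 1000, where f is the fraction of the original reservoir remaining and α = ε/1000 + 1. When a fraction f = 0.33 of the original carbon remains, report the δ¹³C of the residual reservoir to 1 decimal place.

Rayleigh residual: δ_res = (δ₀ + 1000)·f^(α−1) − 1000
α − 1 = -0.01530
f^(α−1) = 0.33^(-0.01530) = 1.017107
δ_res = (-26.7 + 1000) × 1.017107 − 1000 = 989.950 − 1000 = -10.05 permil

-10.0 permil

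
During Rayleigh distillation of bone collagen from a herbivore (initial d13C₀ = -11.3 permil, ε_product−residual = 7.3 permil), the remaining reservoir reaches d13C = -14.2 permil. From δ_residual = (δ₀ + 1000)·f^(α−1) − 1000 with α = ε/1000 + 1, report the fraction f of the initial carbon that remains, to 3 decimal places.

α − 1 = ε/1000 = 0.0073
(δ_res + 1000)/(δ₀ + 1000) = (-14.2 + 1000)/(-11.3 + 1000) = 985.8/988.7 = 0.997067
f = 0.997067^(1/0.0073) = exp(ln(0.997067)/0.0073) = exp(-0.00294/0.0073)
f = exp(-0.4024) = 0.6687

0.669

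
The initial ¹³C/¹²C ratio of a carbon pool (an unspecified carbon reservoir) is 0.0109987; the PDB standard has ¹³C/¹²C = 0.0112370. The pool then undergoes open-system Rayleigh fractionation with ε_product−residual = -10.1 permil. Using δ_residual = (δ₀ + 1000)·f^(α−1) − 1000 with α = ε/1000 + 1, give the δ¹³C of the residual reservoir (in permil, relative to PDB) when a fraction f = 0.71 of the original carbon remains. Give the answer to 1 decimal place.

δ₀ = (0.0109987/0.0112370 − 1)×1000 = (0.978793 − 1)×1000 = -21.207 permil
α − 1 = ε/1000 = -0.0101
f^(α−1) = 0.71^(-0.0101) = 1.003465
δ_res = (-21.207 + 1000) × 1.003465 − 1000 = 982.185 − 1000 = -17.82 permil

-17.8 permil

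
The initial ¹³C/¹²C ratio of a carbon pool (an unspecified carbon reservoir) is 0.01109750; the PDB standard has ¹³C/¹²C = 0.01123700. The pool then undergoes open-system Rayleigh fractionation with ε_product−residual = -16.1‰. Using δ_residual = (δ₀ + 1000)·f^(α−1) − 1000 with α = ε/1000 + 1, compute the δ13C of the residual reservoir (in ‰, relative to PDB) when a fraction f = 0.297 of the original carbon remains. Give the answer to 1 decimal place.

7.1‰

δ₀ = (0.01109750/0.01123700 − 1)×1000 = (0.987586 − 1)×1000 = -12.414‰
α − 1 = ε/1000 = -0.0161
f^(α−1) = 0.297^(-0.0161) = 1.019738
δ_res = (-12.414 + 1000) × 1.019738 − 1000 = 1007.079 − 1000 = 7.08‰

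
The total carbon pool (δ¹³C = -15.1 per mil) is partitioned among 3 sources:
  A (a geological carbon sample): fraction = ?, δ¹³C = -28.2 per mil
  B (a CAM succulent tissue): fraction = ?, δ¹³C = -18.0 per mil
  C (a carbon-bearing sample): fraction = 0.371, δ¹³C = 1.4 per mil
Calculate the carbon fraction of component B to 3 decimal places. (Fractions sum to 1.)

Let f_B and f_A be the unknown fractions; fractions sum to 1 so f_B + f_A = 0.629.
Mass balance: Σ fᵢ·δᵢ = δ_bulk ⇒ f_B·(-18.0) + f_A·(-28.2) = -15.1 − (0.519) = -15.619
Substitute f_A = 0.629 − f_B:
f_B·(-18.0 − -28.2) = -15.619 − 0.629×(-28.2) = 2.118
f_B = 2.118 / 10.2 = 0.2077

0.208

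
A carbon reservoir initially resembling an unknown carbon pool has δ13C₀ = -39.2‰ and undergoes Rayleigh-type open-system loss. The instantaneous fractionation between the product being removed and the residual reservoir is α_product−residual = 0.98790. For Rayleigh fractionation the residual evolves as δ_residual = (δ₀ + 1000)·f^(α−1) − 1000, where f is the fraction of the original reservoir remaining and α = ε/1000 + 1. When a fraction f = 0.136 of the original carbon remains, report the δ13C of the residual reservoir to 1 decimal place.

-15.7‰

Rayleigh residual: δ_res = (δ₀ + 1000)·f^(α−1) − 1000
α − 1 = -0.01210
f^(α−1) = 0.136^(-0.01210) = 1.024434
δ_res = (-39.2 + 1000) × 1.024434 − 1000 = 984.277 − 1000 = -15.72‰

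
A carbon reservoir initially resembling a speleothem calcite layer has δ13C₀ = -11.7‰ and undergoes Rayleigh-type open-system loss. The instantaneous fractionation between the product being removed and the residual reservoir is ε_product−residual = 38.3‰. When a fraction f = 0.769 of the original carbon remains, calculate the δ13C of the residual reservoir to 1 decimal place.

-21.6‰

Rayleigh residual: δ_res = (δ₀ + 1000)·f^(α−1) − 1000
α = ε/1000 + 1 = 1.03830, so α − 1 = 0.03830
f^(α−1) = 0.769^(0.03830) = 0.989990
δ_res = (-11.7 + 1000) × 0.989990 − 1000 = 978.408 − 1000 = -21.59‰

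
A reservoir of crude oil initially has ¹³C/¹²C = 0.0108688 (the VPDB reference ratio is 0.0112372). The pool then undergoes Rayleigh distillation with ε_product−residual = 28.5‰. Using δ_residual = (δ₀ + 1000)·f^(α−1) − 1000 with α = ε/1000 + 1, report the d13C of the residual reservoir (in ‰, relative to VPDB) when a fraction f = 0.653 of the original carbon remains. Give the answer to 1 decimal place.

δ₀ = (0.0108688/0.0112372 − 1)×1000 = (0.967216 − 1)×1000 = -32.784‰
α − 1 = ε/1000 = 0.0285
f^(α−1) = 0.653^(0.0285) = 0.987927
δ_res = (-32.784 + 1000) × 0.987927 − 1000 = 955.539 − 1000 = -44.46‰

-44.5‰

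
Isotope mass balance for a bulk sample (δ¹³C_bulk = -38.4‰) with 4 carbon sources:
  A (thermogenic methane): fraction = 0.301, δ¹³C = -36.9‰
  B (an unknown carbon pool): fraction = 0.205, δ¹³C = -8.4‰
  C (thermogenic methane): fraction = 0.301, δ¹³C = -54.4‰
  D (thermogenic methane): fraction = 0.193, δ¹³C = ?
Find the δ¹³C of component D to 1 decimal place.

-47.7‰

Isotope mass balance: δ_bulk = Σ fᵢ·δᵢ.
-38.4 = 0.301×(-36.9) + 0.205×(-8.4) + 0.301×(-54.4) + 0.193×δ_D
0.193·δ_D = -38.4 − (-29.203) = -9.197
δ_D = -9.197 / 0.193 = -47.65‰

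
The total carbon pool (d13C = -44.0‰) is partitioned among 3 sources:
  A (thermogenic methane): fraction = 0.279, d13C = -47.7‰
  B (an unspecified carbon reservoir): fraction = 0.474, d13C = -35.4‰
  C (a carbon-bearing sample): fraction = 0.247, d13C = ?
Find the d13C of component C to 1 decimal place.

Isotope mass balance: δ_bulk = Σ fᵢ·δᵢ.
-44.0 = 0.279×(-47.7) + 0.474×(-35.4) + 0.247×δ_C
0.247·δ_C = -44.0 − (-30.088) = -13.912
δ_C = -13.912 / 0.247 = -56.32‰

-56.3‰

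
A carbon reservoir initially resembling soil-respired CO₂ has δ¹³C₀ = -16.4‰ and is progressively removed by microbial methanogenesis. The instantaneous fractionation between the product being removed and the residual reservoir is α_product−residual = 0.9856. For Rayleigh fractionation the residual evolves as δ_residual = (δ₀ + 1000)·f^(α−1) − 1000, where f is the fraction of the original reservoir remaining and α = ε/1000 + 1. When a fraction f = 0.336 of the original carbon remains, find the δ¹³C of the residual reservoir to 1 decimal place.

Rayleigh residual: δ_res = (δ₀ + 1000)·f^(α−1) − 1000
α − 1 = -0.01440
f^(α−1) = 0.336^(-0.01440) = 1.015829
δ_res = (-16.4 + 1000) × 1.015829 − 1000 = 999.170 − 1000 = -0.83‰

-0.8‰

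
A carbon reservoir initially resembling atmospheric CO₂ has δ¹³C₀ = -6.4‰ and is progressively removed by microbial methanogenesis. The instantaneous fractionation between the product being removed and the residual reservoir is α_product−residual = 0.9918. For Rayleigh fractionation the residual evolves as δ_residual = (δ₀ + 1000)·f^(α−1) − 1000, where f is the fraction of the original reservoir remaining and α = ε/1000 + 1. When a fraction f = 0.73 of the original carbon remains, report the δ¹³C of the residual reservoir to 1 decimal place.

-3.8‰

Rayleigh residual: δ_res = (δ₀ + 1000)·f^(α−1) − 1000
α − 1 = -0.00820
f^(α−1) = 0.73^(-0.00820) = 1.002584
δ_res = (-6.4 + 1000) × 1.002584 − 1000 = 996.167 − 1000 = -3.83‰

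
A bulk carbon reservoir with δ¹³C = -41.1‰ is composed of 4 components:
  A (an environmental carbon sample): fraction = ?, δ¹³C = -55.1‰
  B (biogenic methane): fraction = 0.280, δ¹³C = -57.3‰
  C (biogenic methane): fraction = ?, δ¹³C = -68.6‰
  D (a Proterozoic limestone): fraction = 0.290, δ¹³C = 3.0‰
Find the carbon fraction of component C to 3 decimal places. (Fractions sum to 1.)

0.165

Let f_C and f_A be the unknown fractions; fractions sum to 1 so f_C + f_A = 0.430.
Mass balance: Σ fᵢ·δᵢ = δ_bulk ⇒ f_C·(-68.6) + f_A·(-55.1) = -41.1 − (-15.174) = -25.926
Substitute f_A = 0.430 − f_C:
f_C·(-68.6 − -55.1) = -25.926 − 0.430×(-55.1) = -2.233
f_C = -2.233 / -13.5 = 0.1654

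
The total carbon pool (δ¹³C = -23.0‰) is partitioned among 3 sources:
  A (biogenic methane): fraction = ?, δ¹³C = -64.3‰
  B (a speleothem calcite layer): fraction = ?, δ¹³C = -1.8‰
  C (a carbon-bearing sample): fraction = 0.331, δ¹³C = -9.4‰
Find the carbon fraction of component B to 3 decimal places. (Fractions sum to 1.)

0.370

Let f_B and f_A be the unknown fractions; fractions sum to 1 so f_B + f_A = 0.669.
Mass balance: Σ fᵢ·δᵢ = δ_bulk ⇒ f_B·(-1.8) + f_A·(-64.3) = -23.0 − (-3.111) = -19.889
Substitute f_A = 0.669 − f_B:
f_B·(-1.8 − -64.3) = -19.889 − 0.669×(-64.3) = 23.128
f_B = 23.128 / 62.5 = 0.3700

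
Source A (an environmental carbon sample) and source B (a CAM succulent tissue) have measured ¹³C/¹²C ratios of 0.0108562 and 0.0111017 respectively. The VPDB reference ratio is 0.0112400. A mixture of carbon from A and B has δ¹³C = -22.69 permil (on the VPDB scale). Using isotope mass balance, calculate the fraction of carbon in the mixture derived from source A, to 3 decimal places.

δ_A = (0.0108562/0.0112400 − 1)×1000 = (0.965854 − 1)×1000 = -34.146 permil
δ_B = (0.0111017/0.0112400 − 1)×1000 = (0.987696 − 1)×1000 = -12.304 permil
f_A = (δ_mix − δ_B)/(δ_A − δ_B) = (-22.69 − (-12.304))/(-34.146 − (-12.304))
f_A = -10.386 / -21.842 = 0.4755

0.476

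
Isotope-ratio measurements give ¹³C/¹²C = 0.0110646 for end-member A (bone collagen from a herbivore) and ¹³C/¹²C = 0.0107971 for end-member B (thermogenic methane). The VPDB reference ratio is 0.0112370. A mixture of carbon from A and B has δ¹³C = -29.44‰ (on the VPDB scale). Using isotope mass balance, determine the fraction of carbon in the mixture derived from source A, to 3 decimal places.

0.408

δ_A = (0.0110646/0.0112370 − 1)×1000 = (0.984658 − 1)×1000 = -15.342‰
δ_B = (0.0107971/0.0112370 − 1)×1000 = (0.960853 − 1)×1000 = -39.147‰
f_A = (δ_mix − δ_B)/(δ_A − δ_B) = (-29.44 − (-39.147))/(-15.342 − (-39.147))
f_A = 9.707 / 23.805 = 0.4078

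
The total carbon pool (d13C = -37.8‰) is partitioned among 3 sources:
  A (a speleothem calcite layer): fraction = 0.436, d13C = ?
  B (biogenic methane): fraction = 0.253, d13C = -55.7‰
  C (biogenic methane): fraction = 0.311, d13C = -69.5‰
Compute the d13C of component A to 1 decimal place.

Isotope mass balance: δ_bulk = Σ fᵢ·δᵢ.
-37.8 = 0.436×δ_A + 0.253×(-55.7) + 0.311×(-69.5)
0.436·δ_A = -37.8 − (-35.707) = -2.093
δ_A = -2.093 / 0.436 = -4.80‰

-4.8‰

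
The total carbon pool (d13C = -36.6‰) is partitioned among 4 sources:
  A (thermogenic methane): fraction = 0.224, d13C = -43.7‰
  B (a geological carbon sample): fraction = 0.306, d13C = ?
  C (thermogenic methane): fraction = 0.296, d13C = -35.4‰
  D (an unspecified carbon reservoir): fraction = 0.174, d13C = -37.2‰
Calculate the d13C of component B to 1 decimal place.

Isotope mass balance: δ_bulk = Σ fᵢ·δᵢ.
-36.6 = 0.224×(-43.7) + 0.306×δ_B + 0.296×(-35.4) + 0.174×(-37.2)
0.306·δ_B = -36.6 − (-26.740) = -9.860
δ_B = -9.860 / 0.306 = -32.22‰

-32.2‰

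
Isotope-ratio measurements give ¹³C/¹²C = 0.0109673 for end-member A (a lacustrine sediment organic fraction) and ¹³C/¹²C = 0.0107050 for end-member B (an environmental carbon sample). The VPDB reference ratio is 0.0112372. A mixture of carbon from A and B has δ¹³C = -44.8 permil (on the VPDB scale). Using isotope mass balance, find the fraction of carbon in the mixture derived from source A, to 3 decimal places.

0.110

δ_A = (0.0109673/0.0112372 − 1)×1000 = (0.975982 − 1)×1000 = -24.018 permil
δ_B = (0.0107050/0.0112372 − 1)×1000 = (0.952639 − 1)×1000 = -47.361 permil
f_A = (δ_mix − δ_B)/(δ_A − δ_B) = (-44.8 − (-47.361))/(-24.018 − (-47.361))
f_A = 2.561 / 23.342 = 0.1097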